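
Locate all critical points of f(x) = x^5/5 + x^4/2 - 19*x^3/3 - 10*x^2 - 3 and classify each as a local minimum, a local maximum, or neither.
f'(x) = x*(x^3 + 2*x^2 - 19*x - 20)

Solve f'(x) = 0:
  Factor: x^4 + 2*x^3 - 19*x^2 - 20*x = x*(x - 4)*(x + 1)*(x + 5) = 0.
  ⇒ x = -5, -1, 0, 4

f''(x) = 4*x^3 + 6*x^2 - 38*x - 20
Second-derivative test at each critical point:
  f''(-5) = -180 < 0 → local maximum
  f''(-1) = 20 > 0 → local minimum
  f''(0) = -20 < 0 → local maximum
  f''(4) = 180 > 0 → local minimum

Critical points: x = -5 (local maximum); x = -1 (local minimum); x = 0 (local maximum); x = 4 (local minimum)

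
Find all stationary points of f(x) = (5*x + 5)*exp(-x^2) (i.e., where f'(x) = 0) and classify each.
f'(x) = 5*(-2*x*(x + 1) + 1)*exp(-x^2)

Solve f'(x) = 0:
  f'(x) = (-10*x^2 - 10*x + 5)·exp(-x^2) and exp(-x^2) > 0 for every x, so f'(x) = 0 ⇔ -10*x^2 - 10*x + 5 = 0.
  Factor: -10*x^2 - 10*x + 5 = -5*(2*x^2 + 2*x - 1); 2*x^2 + 2*x - 1 = 0 has no rational roots; quadratic formula: x = (-2 ± √12)/4.
  ⇒ x = -sqrt(3)/2 - 1/2 ≈ -1.3660, -1/2 + sqrt(3)/2 ≈ 0.3660

f''(x) = 10*(2*x^2*(x + 1) - 3*x - 1)*exp(-x^2)
Second-derivative test at each critical point:
  f''(-1.3660) = 2.6801 > 0 → local minimum
  f''(0.3660) = -15.1487 < 0 → local maximum

Critical points: x = -sqrt(3)/2 - 1/2 ≈ -1.3660 (local minimum); x = -1/2 + sqrt(3)/2 ≈ 0.3660 (local maximum)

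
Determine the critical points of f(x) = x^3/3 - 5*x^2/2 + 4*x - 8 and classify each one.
f'(x) = x^2 - 5*x + 4

Solve f'(x) = 0:
  Factor: x^2 - 5*x + 4 = (x - 4)*(x - 1) = 0.
  ⇒ x = 1, 4

f''(x) = 2*x - 5
Second-derivative test at each critical point:
  f''(1) = -3 < 0 → local maximum
  f''(4) = 3 > 0 → local minimum

Critical points: x = 1 (local maximum); x = 4 (local minimum)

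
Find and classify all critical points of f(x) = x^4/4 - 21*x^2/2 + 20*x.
f'(x) = x^3 - 21*x + 20

Solve f'(x) = 0:
  Factor: x^3 - 21*x + 20 = (x - 4)*(x - 1)*(x + 5) = 0.
  ⇒ x = -5, 1, 4

f''(x) = 3*x^2 - 21
Second-derivative test at each critical point:
  f''(-5) = 54 > 0 → local minimum
  f''(1) = -18 < 0 → local maximum
  f''(4) = 27 > 0 → local minimum

Critical points: x = -5 (local minimum); x = 1 (local maximum); x = 4 (local minimum)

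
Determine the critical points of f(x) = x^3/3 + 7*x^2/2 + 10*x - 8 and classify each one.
f'(x) = x^2 + 7*x + 10

Solve f'(x) = 0:
  Factor: x^2 + 7*x + 10 = (x + 2)*(x + 5) = 0.
  ⇒ x = -5, -2

f''(x) = 2*x + 7
Second-derivative test at each critical point:
  f''(-5) = -3 < 0 → local maximum
  f''(-2) = 3 > 0 → local minimum

Critical points: x = -5 (local maximum); x = -2 (local minimum)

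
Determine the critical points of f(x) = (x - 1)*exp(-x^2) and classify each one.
f'(x) = (-2*x*(x - 1) + 1)*exp(-x^2)

Solve f'(x) = 0:
  f'(x) = (-2*x^2 + 2*x + 1)·exp(-x^2) and exp(-x^2) > 0 for every x, so f'(x) = 0 ⇔ -2*x^2 + 2*x + 1 = 0.
  2*x^2 - 2*x - 1 = 0 has no rational roots; quadratic formula: x = (2 ± √12)/4.
  ⇒ x = 1/2 - sqrt(3)/2 ≈ -0.3660, 1/2 + sqrt(3)/2 ≈ 1.3660

f''(x) = 2*(2*x^2*(x - 1) - 3*x + 1)*exp(-x^2)
Second-derivative test at each critical point:
  f''(-0.3660) = 3.0297 > 0 → local minimum
  f''(1.3660) = -0.5360 < 0 → local maximum

Critical points: x = 1/2 - sqrt(3)/2 ≈ -0.3660 (local minimum); x = 1/2 + sqrt(3)/2 ≈ 1.3660 (local maximum)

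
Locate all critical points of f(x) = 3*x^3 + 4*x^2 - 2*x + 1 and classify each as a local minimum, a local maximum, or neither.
f'(x) = 9*x^2 + 8*x - 2

Solve f'(x) = 0:
  9*x^2 + 8*x - 2 = 0 has no rational roots; quadratic formula: x = (-8 ± √136)/18.
  ⇒ x = -sqrt(34)/9 - 4/9 ≈ -1.0923, -4/9 + sqrt(34)/9 ≈ 0.2034

f''(x) = 18*x + 8
Second-derivative test at each critical point:
  f''(-1.0923) = -11.6619 < 0 → local maximum
  f''(0.2034) = 11.6619 > 0 → local minimum

Critical points: x = -sqrt(34)/9 - 4/9 ≈ -1.0923 (local maximum); x = -4/9 + sqrt(34)/9 ≈ 0.2034 (local minimum)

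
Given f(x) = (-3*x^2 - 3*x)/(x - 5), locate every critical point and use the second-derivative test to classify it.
f'(x) = 3*(-x^2 + 10*x + 5)/(x^2 - 10*x + 25)

Solve f'(x) = 0:
  f'(x) = -3*(x^2 - 10*x - 5)/(x - 5)^2; the denominator is positive wherever f is defined, so f'(x) = 0 ⇔ -3*x^2 + 30*x + 15 = 0.
  Factor: -3*x^2 + 30*x + 15 = -3*(x^2 - 10*x - 5); x^2 - 10*x - 5 = 0 has no rational roots; quadratic formula: x = (10 ± √120)/2.
  ⇒ x = 5 - sqrt(30) ≈ -0.4772, 5 + sqrt(30) ≈ 10.4772

f''(x) = -180/(x^3 - 15*x^2 + 75*x - 125)
Second-derivative test at each critical point:
  f''(-0.4772) = 1.0954 > 0 → local minimum
  f''(10.4772) = -1.0954 < 0 → local maximum

Critical points: x = 5 - sqrt(30) ≈ -0.4772 (local minimum); x = 5 + sqrt(30) ≈ 10.4772 (local maximum)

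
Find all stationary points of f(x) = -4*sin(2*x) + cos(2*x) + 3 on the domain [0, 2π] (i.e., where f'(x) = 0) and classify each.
f'(x) = -2*sin(2*x) - 8*cos(2*x)

Solve f'(x) = 0 on [0, 2π]:
  f'(x) = 0 ⇔ -4*cos(2*x) = sin(2*x) ⇔ tan(2*x) = -4, i.e. 2*x = arctan(-4) + nπ; keep the solutions lying in [0, 2π].
  ⇒ x = -atan(4)/2 + pi/2 ≈ 0.9079, pi - atan(4)/2 ≈ 2.4787, -atan(4)/2 + 3*pi/2 ≈ 4.0495, -atan(4)/2 + 2*pi ≈ 5.6203

f''(x) = 16*sin(2*x) - 4*cos(2*x)
Second-derivative test at each critical point:
  f''(0.9079) = 16.4924 > 0 → local minimum
  f''(2.4787) = -16.4924 < 0 → local maximum
  f''(4.0495) = 16.4924 > 0 → local minimum
  f''(5.6203) = -16.4924 < 0 → local maximum

Critical points: x = -atan(4)/2 + pi/2 ≈ 0.9079 (local minimum); x = pi - atan(4)/2 ≈ 2.4787 (local maximum); x = -atan(4)/2 + 3*pi/2 ≈ 4.0495 (local minimum); x = -atan(4)/2 + 2*pi ≈ 5.6203 (local maximum)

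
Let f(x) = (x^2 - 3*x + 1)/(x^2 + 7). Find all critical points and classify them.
f'(x) = 3*(x^2 + 4*x - 7)/(x^4 + 14*x^2 + 49)

Solve f'(x) = 0:
  f'(x) = 3*(x^2 + 4*x - 7)/(x^2 + 7)^2; the denominator is positive wherever f is defined, so f'(x) = 0 ⇔ 3*x^2 + 12*x - 21 = 0.
  Factor: 3*x^2 + 12*x - 21 = 3*(x^2 + 4*x - 7); x^2 + 4*x - 7 = 0 has no rational roots; quadratic formula: x = (-4 ± √44)/2.
  ⇒ x = -sqrt(11) - 2 ≈ -5.3166, -2 + sqrt(11) ≈ 1.3166

f''(x) = 6*(-x^3 - 6*x^2 + 21*x + 14)/(x^6 + 21*x^4 + 147*x^2 + 343)
Second-derivative test at each critical point:
  f''(-5.3166) = -0.0160 < 0 → local maximum
  f''(1.3166) = 0.2609 > 0 → local minimum

Critical points: x = -sqrt(11) - 2 ≈ -5.3166 (local maximum); x = -2 + sqrt(11) ≈ 1.3166 (local minimum)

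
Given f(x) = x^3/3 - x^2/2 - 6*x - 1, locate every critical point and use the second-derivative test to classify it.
f'(x) = x^2 - x - 6

Solve f'(x) = 0:
  Factor: x^2 - x - 6 = (x - 3)*(x + 2) = 0.
  ⇒ x = -2, 3

f''(x) = 2*x - 1
Second-derivative test at each critical point:
  f''(-2) = -5 < 0 → local maximum
  f''(3) = 5 > 0 → local minimum

Critical points: x = -2 (local maximum); x = 3 (local minimum)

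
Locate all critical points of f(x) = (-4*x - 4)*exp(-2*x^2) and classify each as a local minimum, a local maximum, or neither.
f'(x) = 4*(4*x*(x + 1) - 1)*exp(-2*x^2)

Solve f'(x) = 0:
  f'(x) = (16*x^2 + 16*x - 4)·exp(-2*x^2) and exp(-2*x^2) > 0 for every x, so f'(x) = 0 ⇔ 16*x^2 + 16*x - 4 = 0.
  Factor: 16*x^2 + 16*x - 4 = 4*(4*x^2 + 4*x - 1); 4*x^2 + 4*x - 1 = 0 has no rational roots; quadratic formula: x = (-4 ± √32)/8.
  ⇒ x = -sqrt(2)/2 - 1/2 ≈ -1.2071, -1/2 + sqrt(2)/2 ≈ 0.2071

f''(x) = 16*(-4*x^2*(x + 1) + 3*x + 1)*exp(-2*x^2)
Second-derivative test at each critical point:
  f''(-1.2071) = -1.2275 < 0 → local maximum
  f''(0.2071) = 20.7672 > 0 → local minimum

Critical points: x = -sqrt(2)/2 - 1/2 ≈ -1.2071 (local maximum); x = -1/2 + sqrt(2)/2 ≈ 0.2071 (local minimum)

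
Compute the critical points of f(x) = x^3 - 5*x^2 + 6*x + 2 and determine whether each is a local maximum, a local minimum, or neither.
f'(x) = 3*x^2 - 10*x + 6

Solve f'(x) = 0:
  3*x^2 - 10*x + 6 = 0 has no rational roots; quadratic formula: x = (10 ± √28)/6.
  ⇒ x = 5/3 - sqrt(7)/3 ≈ 0.7847, sqrt(7)/3 + 5/3 ≈ 2.5486

f''(x) = 6*x - 10
Second-derivative test at each critical point:
  f''(0.7847) = -5.2915 < 0 → local maximum
  f''(2.5486) = 5.2915 > 0 → local minimum

Critical points: x = 5/3 - sqrt(7)/3 ≈ 0.7847 (local maximum); x = sqrt(7)/3 + 5/3 ≈ 2.5486 (local minimum)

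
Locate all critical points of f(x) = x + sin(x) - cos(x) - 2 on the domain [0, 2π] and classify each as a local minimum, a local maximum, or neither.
f'(x) = sin(x) + cos(x) + 1

Solve f'(x) = 0 on [0, 2π]:
  f'(x) = 0 ⇔ sin(x) + cos(x) = -1. Write the left side as R·cos(x + φ) with R = √(1² + (-1)²) = sqrt(2), cos φ = sqrt(2)/2, sin φ = -sqrt(2)/2; then cos(x + φ) = -sqrt(2)/2. Solve for x and keep the solutions lying in [0, 2π].
  ⇒ x = pi ≈ 3.1416, 3*pi/2 ≈ 4.7124

f''(x) = -sin(x) + cos(x)
Second-derivative test at each critical point:
  f''(3.1416) = -1 < 0 → local maximum
  f''(4.7124) = 1 > 0 → local minimum

Critical points: x = pi ≈ 3.1416 (local maximum); x = 3*pi/2 ≈ 4.7124 (local minimum)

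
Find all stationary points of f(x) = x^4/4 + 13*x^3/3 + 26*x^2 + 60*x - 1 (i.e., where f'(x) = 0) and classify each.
f'(x) = x^3 + 13*x^2 + 52*x + 60

Solve f'(x) = 0:
  Factor: x^3 + 13*x^2 + 52*x + 60 = (x + 2)*(x + 5)*(x + 6) = 0.
  ⇒ x = -6, -5, -2

f''(x) = 3*x^2 + 26*x + 52
Second-derivative test at each critical point:
  f''(-6) = 4 > 0 → local minimum
  f''(-5) = -3 < 0 → local maximum
  f''(-2) = 12 > 0 → local minimum

Critical points: x = -6 (local minimum); x = -5 (local maximum); x = -2 (local minimum)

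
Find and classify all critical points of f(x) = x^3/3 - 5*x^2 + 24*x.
f'(x) = x^2 - 10*x + 24

Solve f'(x) = 0:
  Factor: x^2 - 10*x + 24 = (x - 6)*(x - 4) = 0.
  ⇒ x = 4, 6

f''(x) = 2*x - 10
Second-derivative test at each critical point:
  f''(4) = -2 < 0 → local maximum
  f''(6) = 2 > 0 → local minimum

Critical points: x = 4 (local maximum); x = 6 (local minimum)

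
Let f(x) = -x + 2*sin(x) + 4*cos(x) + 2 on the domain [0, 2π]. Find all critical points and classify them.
f'(x) = -4*sin(x) + 2*cos(x) - 1

Solve f'(x) = 0 on [0, 2π]:
  f'(x) = 0 ⇔ -4*sin(x) + 2*cos(x) = 1. Write the left side as R·cos(x + φ) with R = √(2² + 4²) = 2*sqrt(5), cos φ = sqrt(5)/5, sin φ = 2*sqrt(5)/5; then cos(x + φ) = sqrt(5)/10. Solve for x and keep the solutions lying in [0, 2π].
  ⇒ x = atan((-2 + sqrt(19))/(1 + 2*sqrt(19))) ≈ 0.2381, atan((-sqrt(19) - 2)/(1 - 2*sqrt(19))) + pi ≈ 3.8308

f''(x) = -2*sin(x) - 4*cos(x)
Second-derivative test at each critical point:
  f''(0.2381) = -4.3589 < 0 → local maximum
  f''(3.8308) = 4.3589 > 0 → local minimum

Critical points: x = atan((-2 + sqrt(19))/(1 + 2*sqrt(19))) ≈ 0.2381 (local maximum); x = atan((-sqrt(19) - 2)/(1 - 2*sqrt(19))) + pi ≈ 3.8308 (local minimum)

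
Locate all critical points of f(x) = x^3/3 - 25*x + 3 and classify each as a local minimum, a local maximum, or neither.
f'(x) = x^2 - 25

Solve f'(x) = 0:
  Factor: x^2 - 25 = (x - 5)*(x + 5) = 0.
  ⇒ x = -5, 5

f''(x) = 2*x
Second-derivative test at each critical point:
  f''(-5) = -10 < 0 → local maximum
  f''(5) = 10 > 0 → local minimum

Critical points: x = -5 (local maximum); x = 5 (local minimum)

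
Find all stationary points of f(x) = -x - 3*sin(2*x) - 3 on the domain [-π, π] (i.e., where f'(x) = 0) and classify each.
f'(x) = 12*sin(x)^2 - 7

Solve f'(x) = 0 on [-π, π]:
  f'(x) = 0 ⇔ cos(2*x) = -1/6, i.e. 2*x = ±arccos(-1/6) + 2nπ; keep the solutions lying in [-π, π].
  ⇒ x = -pi + acos(-1/6)/2 ≈ -2.2725, -acos(-1/6)/2 ≈ -0.8691, acos(-1/6)/2 ≈ 0.8691, pi - acos(-1/6)/2 ≈ 2.2725

f''(x) = 12*sin(2*x)
Second-derivative test at each critical point:
  f''(-2.2725) = 11.8322 > 0 → local minimum
  f''(-0.8691) = -11.8322 < 0 → local maximum
  f''(0.8691) = 11.8322 > 0 → local minimum
  f''(2.2725) = -11.8322 < 0 → local maximum

Critical points: x = -pi + acos(-1/6)/2 ≈ -2.2725 (local minimum); x = -acos(-1/6)/2 ≈ -0.8691 (local maximum); x = acos(-1/6)/2 ≈ 0.8691 (local minimum); x = pi - acos(-1/6)/2 ≈ 2.2725 (local maximum)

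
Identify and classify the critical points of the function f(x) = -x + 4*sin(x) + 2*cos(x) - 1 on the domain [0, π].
f'(x) = -2*sin(x) + 4*cos(x) - 1

Solve f'(x) = 0 on [0, π]:
  f'(x) = 0 ⇔ -2*sin(x) + 4*cos(x) = 1. Write the left side as R·cos(x + φ) with R = √(4² + 2²) = 2*sqrt(5), cos φ = 2*sqrt(5)/5, sin φ = sqrt(5)/5; then cos(x + φ) = sqrt(5)/10. Solve for x and keep the solutions lying in [0, π].
  ⇒ x = atan((-1 + 2*sqrt(19))/(2 + sqrt(19))) ≈ 0.8816

f''(x) = -4*sin(x) - 2*cos(x)
Second-derivative test at each critical point:
  f''(0.8816) = -4.3589 < 0 → local maximum

Critical points: x = atan((-1 + 2*sqrt(19))/(2 + sqrt(19))) ≈ 0.8816 (local maximum)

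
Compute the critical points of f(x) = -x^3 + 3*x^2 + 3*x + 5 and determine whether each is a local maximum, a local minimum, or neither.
f'(x) = -3*x^2 + 6*x + 3

Solve f'(x) = 0:
  Factor: -3*x^2 + 6*x + 3 = -3*(x^2 - 2*x - 1); x^2 - 2*x - 1 = 0 has no rational roots; quadratic formula: x = (2 ± √8)/2.
  ⇒ x = 1 - sqrt(2) ≈ -0.4142, 1 + sqrt(2) ≈ 2.4142

f''(x) = 6 - 6*x
Second-derivative test at each critical point:
  f''(-0.4142) = 8.4853 > 0 → local minimum
  f''(2.4142) = -8.4853 < 0 → local maximum

Critical points: x = 1 - sqrt(2) ≈ -0.4142 (local minimum); x = 1 + sqrt(2) ≈ 2.4142 (local maximum)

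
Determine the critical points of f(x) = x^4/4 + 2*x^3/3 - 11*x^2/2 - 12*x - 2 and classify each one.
f'(x) = x^3 + 2*x^2 - 11*x - 12

Solve f'(x) = 0:
  Factor: x^3 + 2*x^2 - 11*x - 12 = (x - 3)*(x + 1)*(x + 4) = 0.
  ⇒ x = -4, -1, 3

f''(x) = 3*x^2 + 4*x - 11
Second-derivative test at each critical point:
  f''(-4) = 21 > 0 → local minimum
  f''(-1) = -12 < 0 → local maximum
  f''(3) = 28 > 0 → local minimum

Critical points: x = -4 (local minimum); x = -1 (local maximum); x = 3 (local minimum)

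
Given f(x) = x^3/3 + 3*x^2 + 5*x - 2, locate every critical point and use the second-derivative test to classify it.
f'(x) = x^2 + 6*x + 5

Solve f'(x) = 0:
  Factor: x^2 + 6*x + 5 = (x + 1)*(x + 5) = 0.
  ⇒ x = -5, -1

f''(x) = 2*x + 6
Second-derivative test at each critical point:
  f''(-5) = -4 < 0 → local maximum
  f''(-1) = 4 > 0 → local minimum

Critical points: x = -5 (local maximum); x = -1 (local minimum)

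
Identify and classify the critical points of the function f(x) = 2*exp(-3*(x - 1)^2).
f'(x) = 12*(1 - x)*exp(-3*(x - 1)^2)

Solve f'(x) = 0:
  f'(x) = (12 - 12*x)·exp(-3*(x - 1)^2) and exp(-3*(x - 1)^2) > 0 for every x, so f'(x) = 0 ⇔ 12 - 12*x = 0.
  Factor: 12 - 12*x = -12*(x - 1) = 0.
  ⇒ x = 1

f''(x) = 12*(6*(x - 1)^2 - 1)*exp(-3*(x - 1)^2)
Second-derivative test at each critical point:
  f''(1) = -12 < 0 → local maximum

Critical points: x = 1 (local maximum)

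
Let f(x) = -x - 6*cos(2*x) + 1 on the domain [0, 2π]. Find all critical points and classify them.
f'(x) = 12*sin(2*x) - 1

Solve f'(x) = 0 on [0, 2π]:
  f'(x) = 0 ⇔ sin(2*x) = 1/12, i.e. 2*x = arcsin(1/12) + 2nπ or 2*x = π − arcsin(1/12) + 2nπ; keep the solutions lying in [0, 2π].
  ⇒ x = asin(1/12)/2 ≈ 0.0417, -asin(1/12)/2 + pi/2 ≈ 1.5291, asin(1/12)/2 + pi ≈ 3.1833, -asin(1/12)/2 + 3*pi/2 ≈ 4.6707

f''(x) = 24*cos(2*x)
Second-derivative test at each critical point:
  f''(0.0417) = 23.9165 > 0 → local minimum
  f''(1.5291) = -23.9165 < 0 → local maximum
  f''(3.1833) = 23.9165 > 0 → local minimum
  f''(4.6707) = -23.9165 < 0 → local maximum

Critical points: x = asin(1/12)/2 ≈ 0.0417 (local minimum); x = -asin(1/12)/2 + pi/2 ≈ 1.5291 (local maximum); x = asin(1/12)/2 + pi ≈ 3.1833 (local minimum); x = -asin(1/12)/2 + 3*pi/2 ≈ 4.6707 (local maximum)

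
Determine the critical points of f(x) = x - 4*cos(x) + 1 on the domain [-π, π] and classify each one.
f'(x) = 4*sin(x) + 1

Solve f'(x) = 0 on [-π, π]:
  f'(x) = 0 ⇔ sin(x) = -1/4, i.e. x = arcsin(-1/4) + 2nπ or x = π − arcsin(-1/4) + 2nπ; keep the solutions lying in [-π, π].
  ⇒ x = -pi + asin(1/4) ≈ -2.8889, -asin(1/4) ≈ -0.2527

f''(x) = 4*cos(x)
Second-derivative test at each critical point:
  f''(-2.8889) = -3.8730 < 0 → local maximum
  f''(-0.2527) = 3.8730 > 0 → local minimum

Critical points: x = -pi + asin(1/4) ≈ -2.8889 (local maximum); x = -asin(1/4) ≈ -0.2527 (local minimum)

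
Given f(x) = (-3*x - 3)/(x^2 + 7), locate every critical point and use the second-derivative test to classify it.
f'(x) = 3*(-x^2 + 2*x*(x + 1) - 7)/(x^2 + 7)^2

Solve f'(x) = 0:
  f'(x) = 3*(x^2 + 2*x - 7)/(x^2 + 7)^2; the denominator is positive wherever f is defined, so f'(x) = 0 ⇔ 3*x^2 + 6*x - 21 = 0.
  Factor: 3*x^2 + 6*x - 21 = 3*(x^2 + 2*x - 7); x^2 + 2*x - 7 = 0 has no rational roots; quadratic formula: x = (-2 ± √32)/2.
  ⇒ x = -2*sqrt(2) - 1 ≈ -3.8284, -1 + 2*sqrt(2) ≈ 1.8284

f''(x) = 6*(-4*x^2*(x + 1) + (3*x + 1)*(x^2 + 7))/(x^2 + 7)^3
Second-derivative test at each critical point:
  f''(-3.8284) = -0.0362 < 0 → local maximum
  f''(1.8284) = 0.1586 > 0 → local minimum

Critical points: x = -2*sqrt(2) - 1 ≈ -3.8284 (local maximum); x = -1 + 2*sqrt(2) ≈ 1.8284 (local minimum)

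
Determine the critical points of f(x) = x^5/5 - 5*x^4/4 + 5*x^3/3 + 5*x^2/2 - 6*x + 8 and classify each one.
f'(x) = x^4 - 5*x^3 + 5*x^2 + 5*x - 6

Solve f'(x) = 0:
  Factor: x^4 - 5*x^3 + 5*x^2 + 5*x - 6 = (x - 3)*(x - 2)*(x - 1)*(x + 1) = 0.
  ⇒ x = -1, 1, 2, 3

f''(x) = 4*x^3 - 15*x^2 + 10*x + 5
Second-derivative test at each critical point:
  f''(-1) = -24 < 0 → local maximum
  f''(1) = 4 > 0 → local minimum
  f''(2) = -3 < 0 → local maximum
  f''(3) = 8 > 0 → local minimum

Critical points: x = -1 (local maximum); x = 1 (local minimum); x = 2 (local maximum); x = 3 (local minimum)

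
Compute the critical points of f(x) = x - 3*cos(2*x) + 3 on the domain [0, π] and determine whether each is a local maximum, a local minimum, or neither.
f'(x) = 6*sin(2*x) + 1

Solve f'(x) = 0 on [0, π]:
  f'(x) = 0 ⇔ sin(2*x) = -1/6, i.e. 2*x = arcsin(-1/6) + 2nπ or 2*x = π − arcsin(-1/6) + 2nπ; keep the solutions lying in [0, π].
  ⇒ x = asin(1/6)/2 + pi/2 ≈ 1.6545, pi - asin(1/6)/2 ≈ 3.0579

f''(x) = 12*cos(2*x)
Second-derivative test at each critical point:
  f''(1.6545) = -11.8322 < 0 → local maximum
  f''(3.0579) = 11.8322 > 0 → local minimum

Critical points: x = asin(1/6)/2 + pi/2 ≈ 1.6545 (local maximum); x = pi - asin(1/6)/2 ≈ 3.0579 (local minimum)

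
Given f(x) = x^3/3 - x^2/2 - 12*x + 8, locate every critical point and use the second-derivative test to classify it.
f'(x) = x^2 - x - 12

Solve f'(x) = 0:
  Factor: x^2 - x - 12 = (x - 4)*(x + 3) = 0.
  ⇒ x = -3, 4

f''(x) = 2*x - 1
Second-derivative test at each critical point:
  f''(-3) = -7 < 0 → local maximum
  f''(4) = 7 > 0 → local minimum

Critical points: x = -3 (local maximum); x = 4 (local minimum)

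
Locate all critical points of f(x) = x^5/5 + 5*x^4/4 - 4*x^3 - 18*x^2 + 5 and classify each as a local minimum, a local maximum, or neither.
f'(x) = x*(x^3 + 5*x^2 - 12*x - 36)

Solve f'(x) = 0:
  Factor: x^4 + 5*x^3 - 12*x^2 - 36*x = x*(x - 3)*(x + 2)*(x + 6) = 0.
  ⇒ x = -6, -2, 0, 3

f''(x) = 4*x^3 + 15*x^2 - 24*x - 36
Second-derivative test at each critical point:
  f''(-6) = -216 < 0 → local maximum
  f''(-2) = 40 > 0 → local minimum
  f''(0) = -36 < 0 → local maximum
  f''(3) = 135 > 0 → local minimum

Critical points: x = -6 (local maximum); x = -2 (local minimum); x = 0 (local maximum); x = 3 (local minimum)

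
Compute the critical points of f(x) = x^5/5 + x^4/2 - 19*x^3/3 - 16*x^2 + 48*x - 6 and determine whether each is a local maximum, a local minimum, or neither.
f'(x) = x^4 + 2*x^3 - 19*x^2 - 32*x + 48

Solve f'(x) = 0:
  Factor: x^4 + 2*x^3 - 19*x^2 - 32*x + 48 = (x - 4)*(x - 1)*(x + 3)*(x + 4) = 0.
  ⇒ x = -4, -3, 1, 4

f''(x) = 4*x^3 + 6*x^2 - 38*x - 32
Second-derivative test at each critical point:
  f''(-4) = -40 < 0 → local maximum
  f''(-3) = 28 > 0 → local minimum
  f''(1) = -60 < 0 → local maximum
  f''(4) = 168 > 0 → local minimum

Critical points: x = -4 (local maximum); x = -3 (local minimum); x = 1 (local maximum); x = 4 (local minimum)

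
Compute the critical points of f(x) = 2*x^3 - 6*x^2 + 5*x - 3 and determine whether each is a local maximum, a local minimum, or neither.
f'(x) = 6*x^2 - 12*x + 5

Solve f'(x) = 0:
  6*x^2 - 12*x + 5 = 0 has no rational roots; quadratic formula: x = (12 ± √24)/12.
  ⇒ x = 1 - sqrt(6)/6 ≈ 0.5918, sqrt(6)/6 + 1 ≈ 1.4082

f''(x) = 12*x - 12
Second-derivative test at each critical point:
  f''(0.5918) = -4.8990 < 0 → local maximum
  f''(1.4082) = 4.8990 > 0 → local minimum

Critical points: x = 1 - sqrt(6)/6 ≈ 0.5918 (local maximum); x = sqrt(6)/6 + 1 ≈ 1.4082 (local minimum)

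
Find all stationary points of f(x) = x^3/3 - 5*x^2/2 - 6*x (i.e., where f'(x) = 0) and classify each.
f'(x) = x^2 - 5*x - 6

Solve f'(x) = 0:
  Factor: x^2 - 5*x - 6 = (x - 6)*(x + 1) = 0.
  ⇒ x = -1, 6

f''(x) = 2*x - 5
Second-derivative test at each critical point:
  f''(-1) = -7 < 0 → local maximum
  f''(6) = 7 > 0 → local minimum

Critical points: x = -1 (local maximum); x = 6 (local minimum)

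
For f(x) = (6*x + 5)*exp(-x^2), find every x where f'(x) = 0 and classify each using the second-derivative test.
f'(x) = 2*(-x*(6*x + 5) + 3)*exp(-x^2)

Solve f'(x) = 0:
  f'(x) = (-12*x^2 - 10*x + 6)·exp(-x^2) and exp(-x^2) > 0 for every x, so f'(x) = 0 ⇔ -12*x^2 - 10*x + 6 = 0.
  Factor: -12*x^2 - 10*x + 6 = -2*(6*x^2 + 5*x - 3); 6*x^2 + 5*x - 3 = 0 has no rational roots; quadratic formula: x = (-5 ± √97)/12.
  ⇒ x = -sqrt(97)/12 - 5/12 ≈ -1.2374, -5/12 + sqrt(97)/12 ≈ 0.4041

f''(x) = 2*(2*x^2*(6*x + 5) - 18*x - 5)*exp(-x^2)
Second-derivative test at each critical point:
  f''(-1.2374) = 4.2603 > 0 → local minimum
  f''(0.4041) = -16.7304 < 0 → local maximum

Critical points: x = -sqrt(97)/12 - 5/12 ≈ -1.2374 (local minimum); x = -5/12 + sqrt(97)/12 ≈ 0.4041 (local maximum)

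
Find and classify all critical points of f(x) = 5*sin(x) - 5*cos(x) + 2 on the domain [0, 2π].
f'(x) = 5*sqrt(2)*sin(x + pi/4)

Solve f'(x) = 0 on [0, 2π]:
  f'(x) = 0 ⇔ 5*cos(x) = -5*sin(x) ⇔ tan(x) = -1, i.e. x = arctan(-1) + nπ; keep the solutions lying in [0, 2π].
  ⇒ x = 3*pi/4 ≈ 2.3562, 7*pi/4 ≈ 5.4978

f''(x) = 5*sqrt(2)*cos(x + pi/4)
Second-derivative test at each critical point:
  f''(2.3562) = -7.0711 < 0 → local maximum
  f''(5.4978) = 7.0711 > 0 → local minimum

Critical points: x = 3*pi/4 ≈ 2.3562 (local maximum); x = 7*pi/4 ≈ 5.4978 (local minimum)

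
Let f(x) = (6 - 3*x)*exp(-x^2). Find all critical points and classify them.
f'(x) = 3*(2*x*(x - 2) - 1)*exp(-x^2)

Solve f'(x) = 0:
  f'(x) = (6*x^2 - 12*x - 3)·exp(-x^2) and exp(-x^2) > 0 for every x, so f'(x) = 0 ⇔ 6*x^2 - 12*x - 3 = 0.
  Factor: 6*x^2 - 12*x - 3 = 3*(2*x^2 - 4*x - 1); 2*x^2 - 4*x - 1 = 0 has no rational roots; quadratic formula: x = (4 ± √24)/4.
  ⇒ x = 1 - sqrt(6)/2 ≈ -0.2247, 1 + sqrt(6)/2 ≈ 2.2247

f''(x) = 6*(2*x^2*(2 - x) + 3*x - 2)*exp(-x^2)
Second-derivative test at each critical point:
  f''(-0.2247) = -13.9730 < 0 → local maximum
  f''(2.2247) = 0.1042 > 0 → local minimum

Critical points: x = 1 - sqrt(6)/2 ≈ -0.2247 (local maximum); x = 1 + sqrt(6)/2 ≈ 2.2247 (local minimum)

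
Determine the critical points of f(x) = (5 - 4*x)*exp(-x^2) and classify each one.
f'(x) = 2*(x*(4*x - 5) - 2)*exp(-x^2)

Solve f'(x) = 0:
  f'(x) = (8*x^2 - 10*x - 4)·exp(-x^2) and exp(-x^2) > 0 for every x, so f'(x) = 0 ⇔ 8*x^2 - 10*x - 4 = 0.
  Factor: 8*x^2 - 10*x - 4 = 2*(4*x^2 - 5*x - 2); 4*x^2 - 5*x - 2 = 0 has no rational roots; quadratic formula: x = (5 ± √57)/8.
  ⇒ x = 5/8 - sqrt(57)/8 ≈ -0.3187, 5/8 + sqrt(57)/8 ≈ 1.5687

f''(x) = 2*(2*x^2*(5 - 4*x) + 12*x - 5)*exp(-x^2)
Second-derivative test at each critical point:
  f''(-0.3187) = -13.6411 < 0 → local maximum
  f''(1.5687) = 1.2889 > 0 → local minimum

Critical points: x = 5/8 - sqrt(57)/8 ≈ -0.3187 (local maximum); x = 5/8 + sqrt(57)/8 ≈ 1.5687 (local minimum)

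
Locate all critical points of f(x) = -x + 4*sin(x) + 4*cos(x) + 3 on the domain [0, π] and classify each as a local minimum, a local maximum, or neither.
f'(x) = 4*sqrt(2)*cos(x + pi/4) - 1

Solve f'(x) = 0 on [0, π]:
  f'(x) = 0 ⇔ -4*sin(x) + 4*cos(x) = 1. Write the left side as R·cos(x + φ) with R = √(4² + 4²) = 4*sqrt(2), cos φ = sqrt(2)/2, sin φ = sqrt(2)/2; then cos(x + φ) = sqrt(2)/8. Solve for x and keep the solutions lying in [0, π].
  ⇒ x = atan((-1 + sqrt(31))/(1 + sqrt(31))) ≈ 0.6077

f''(x) = -4*sqrt(2)*sin(x + pi/4)
Second-derivative test at each critical point:
  f''(0.6077) = -5.5678 < 0 → local maximum

Critical points: x = atan((-1 + sqrt(31))/(1 + sqrt(31))) ≈ 0.6077 (local maximum)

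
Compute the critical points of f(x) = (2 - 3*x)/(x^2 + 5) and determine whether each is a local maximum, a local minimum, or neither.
f'(x) = (3*x^2 - 4*x - 15)/(x^4 + 10*x^2 + 25)

Solve f'(x) = 0:
  f'(x) = (x - 3)*(3*x + 5)/(x^2 + 5)^2; the denominator is positive wherever f is defined, so f'(x) = 0 ⇔ 3*x^2 - 4*x - 15 = 0.
  Factor: 3*x^2 - 4*x - 15 = (x - 3)*(3*x + 5) = 0.
  ⇒ x = -5/3, 3

f''(x) = 2*(4*x^2*(2 - 3*x) + (9*x - 2)*(x^2 + 5))/(x^2 + 5)^3
Second-derivative test at each critical point:
  f''(-5/3) = -81/350 < 0 → local maximum
  f''(3) = 1/14 > 0 → local minimum

Critical points: x = -5/3 (local maximum); x = 3 (local minimum)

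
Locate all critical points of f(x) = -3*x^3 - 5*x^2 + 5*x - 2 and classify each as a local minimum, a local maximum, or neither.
f'(x) = -9*x^2 - 10*x + 5

Solve f'(x) = 0:
  9*x^2 + 10*x - 5 = 0 has no rational roots; quadratic formula: x = (-10 ± √280)/18.
  ⇒ x = -sqrt(70)/9 - 5/9 ≈ -1.4852, -5/9 + sqrt(70)/9 ≈ 0.3741

f''(x) = -18*x - 10
Second-derivative test at each critical point:
  f''(-1.4852) = 16.7332 > 0 → local minimum
  f''(0.3741) = -16.7332 < 0 → local maximum

Critical points: x = -sqrt(70)/9 - 5/9 ≈ -1.4852 (local minimum); x = -5/9 + sqrt(70)/9 ≈ 0.3741 (local maximum)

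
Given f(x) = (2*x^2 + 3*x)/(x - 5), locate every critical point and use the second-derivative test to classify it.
f'(x) = (2*x^2 - 20*x - 15)/(x^2 - 10*x + 25)

Solve f'(x) = 0:
  f'(x) = (2*x^2 - 20*x - 15)/(x - 5)^2; the denominator is positive wherever f is defined, so f'(x) = 0 ⇔ 2*x^2 - 20*x - 15 = 0.
  2*x^2 - 20*x - 15 = 0 has no rational roots; quadratic formula: x = (20 ± √520)/4.
  ⇒ x = 5 - sqrt(130)/2 ≈ -0.7009, 5 + sqrt(130)/2 ≈ 10.7009

f''(x) = 130/(x^3 - 15*x^2 + 75*x - 125)
Second-derivative test at each critical point:
  f''(-0.7009) = -0.7016 < 0 → local maximum
  f''(10.7009) = 0.7016 > 0 → local minimum

Critical points: x = 5 - sqrt(130)/2 ≈ -0.7009 (local maximum); x = 5 + sqrt(130)/2 ≈ 10.7009 (local minimum)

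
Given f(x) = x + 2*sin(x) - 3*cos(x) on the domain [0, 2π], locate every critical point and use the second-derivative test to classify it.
f'(x) = 3*sin(x) + 2*cos(x) + 1

Solve f'(x) = 0 on [0, 2π]:
  f'(x) = 0 ⇔ 3*sin(x) + 2*cos(x) = -1. Write the left side as R·cos(x + φ) with R = √(2² + (-3)²) = sqrt(13), cos φ = 2*sqrt(13)/13, sin φ = -3*sqrt(13)/13; then cos(x + φ) = -sqrt(13)/13. Solve for x and keep the solutions lying in [0, 2π].
  ⇒ x = atan((-3 + 4*sqrt(3))/(-6*sqrt(3) - 2)) + pi ≈ 2.8346, atan((-4*sqrt(3) - 3)/(-2 + 6*sqrt(3))) + 2*pi ≈ 5.4141

f''(x) = -2*sin(x) + 3*cos(x)
Second-derivative test at each critical point:
  f''(2.8346) = -3.4641 < 0 → local maximum
  f''(5.4141) = 3.4641 > 0 → local minimum

Critical points: x = atan((-3 + 4*sqrt(3))/(-6*sqrt(3) - 2)) + pi ≈ 2.8346 (local maximum); x = atan((-4*sqrt(3) - 3)/(-2 + 6*sqrt(3))) + 2*pi ≈ 5.4141 (local minimum)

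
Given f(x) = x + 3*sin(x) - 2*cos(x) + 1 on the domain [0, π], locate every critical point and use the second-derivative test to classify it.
f'(x) = 2*sin(x) + 3*cos(x) + 1

Solve f'(x) = 0 on [0, π]:
  f'(x) = 0 ⇔ 2*sin(x) + 3*cos(x) = -1. Write the left side as R·cos(x + φ) with R = √(3² + (-2)²) = sqrt(13), cos φ = 3*sqrt(13)/13, sin φ = -2*sqrt(13)/13; then cos(x + φ) = -sqrt(13)/13. Solve for x and keep the solutions lying in [0, π].
  ⇒ x = atan((-2 + 6*sqrt(3))/(-4*sqrt(3) - 3)) + pi ≈ 2.4398

f''(x) = -3*sin(x) + 2*cos(x)
Second-derivative test at each critical point:
  f''(2.4398) = -3.4641 < 0 → local maximum

Critical points: x = atan((-2 + 6*sqrt(3))/(-4*sqrt(3) - 3)) + pi ≈ 2.4398 (local maximum)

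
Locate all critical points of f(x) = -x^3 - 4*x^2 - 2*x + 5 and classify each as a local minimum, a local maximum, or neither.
f'(x) = -3*x^2 - 8*x - 2

Solve f'(x) = 0:
  3*x^2 + 8*x + 2 = 0 has no rational roots; quadratic formula: x = (-8 ± √40)/6.
  ⇒ x = -4/3 - sqrt(10)/3 ≈ -2.3874, -4/3 + sqrt(10)/3 ≈ -0.2792

f''(x) = -6*x - 8
Second-derivative test at each critical point:
  f''(-2.3874) = 6.3246 > 0 → local minimum
  f''(-0.2792) = -6.3246 < 0 → local maximum

Critical points: x = -4/3 - sqrt(10)/3 ≈ -2.3874 (local minimum); x = -4/3 + sqrt(10)/3 ≈ -0.2792 (local maximum)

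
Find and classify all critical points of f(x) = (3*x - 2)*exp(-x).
f'(x) = (5 - 3*x)*exp(-x)

Solve f'(x) = 0:
  f'(x) = (5 - 3*x)·exp(-x) and exp(-x) > 0 for every x, so f'(x) = 0 ⇔ 5 - 3*x = 0.
  5 - 3*x = 0.
  ⇒ x = 5/3

f''(x) = (3*x - 8)*exp(-x)
Second-derivative test at each critical point:
  f''(5/3) = -0.5666 < 0 → local maximum

Critical points: x = 5/3 (local maximum)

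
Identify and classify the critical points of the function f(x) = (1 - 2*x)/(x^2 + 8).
f'(x) = 2*(x^2 - x - 8)/(x^4 + 16*x^2 + 64)

Solve f'(x) = 0:
  f'(x) = 2*(x^2 - x - 8)/(x^2 + 8)^2; the denominator is positive wherever f is defined, so f'(x) = 0 ⇔ 2*x^2 - 2*x - 16 = 0.
  Factor: 2*x^2 - 2*x - 16 = 2*(x^2 - x - 8); x^2 - x - 8 = 0 has no rational roots; quadratic formula: x = (1 ± √33)/2.
  ⇒ x = 1/2 - sqrt(33)/2 ≈ -2.3723, 1/2 + sqrt(33)/2 ≈ 3.3723

f''(x) = 2*(4*x^2*(1 - 2*x) + (6*x - 1)*(x^2 + 8))/(x^2 + 8)^3
Second-derivative test at each critical point:
  f''(-2.3723) = -0.0619 < 0 → local maximum
  f''(3.3723) = 0.0306 > 0 → local minimum

Critical points: x = 1/2 - sqrt(33)/2 ≈ -2.3723 (local maximum); x = 1/2 + sqrt(33)/2 ≈ 3.3723 (local minimum)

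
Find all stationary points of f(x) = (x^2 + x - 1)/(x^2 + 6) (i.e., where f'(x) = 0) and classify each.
f'(x) = (-x^2 + 14*x + 6)/(x^4 + 12*x^2 + 36)

Solve f'(x) = 0:
  f'(x) = -(x^2 - 14*x - 6)/(x^2 + 6)^2; the denominator is positive wherever f is defined, so f'(x) = 0 ⇔ -x^2 + 14*x + 6 = 0.
  x^2 - 14*x - 6 = 0 has no rational roots; quadratic formula: x = (14 ± √220)/2.
  ⇒ x = 7 - sqrt(55) ≈ -0.4162, 7 + sqrt(55) ≈ 14.4162

f''(x) = 2*(x^3 - 21*x^2 - 18*x + 42)/(x^6 + 18*x^4 + 108*x^2 + 216)
Second-derivative test at each critical point:
  f''(-0.4162) = 0.3892 > 0 → local minimum
  f''(14.4162) = -3.244e-04 < 0 → local maximum

Critical points: x = 7 - sqrt(55) ≈ -0.4162 (local minimum); x = 7 + sqrt(55) ≈ 14.4162 (local maximum)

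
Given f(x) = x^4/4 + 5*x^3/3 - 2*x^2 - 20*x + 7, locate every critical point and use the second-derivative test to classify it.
f'(x) = x^3 + 5*x^2 - 4*x - 20

Solve f'(x) = 0:
  Factor: x^3 + 5*x^2 - 4*x - 20 = (x - 2)*(x + 2)*(x + 5) = 0.
  ⇒ x = -5, -2, 2

f''(x) = 3*x^2 + 10*x - 4
Second-derivative test at each critical point:
  f''(-5) = 21 > 0 → local minimum
  f''(-2) = -12 < 0 → local maximum
  f''(2) = 28 > 0 → local minimum

Critical points: x = -5 (local minimum); x = -2 (local maximum); x = 2 (local minimum)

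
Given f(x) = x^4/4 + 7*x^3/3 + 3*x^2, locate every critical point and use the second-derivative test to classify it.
f'(x) = x*(x^2 + 7*x + 6)

Solve f'(x) = 0:
  Factor: x^3 + 7*x^2 + 6*x = x*(x + 1)*(x + 6) = 0.
  ⇒ x = -6, -1, 0

f''(x) = 3*x^2 + 14*x + 6
Second-derivative test at each critical point:
  f''(-6) = 30 > 0 → local minimum
  f''(-1) = -5 < 0 → local maximum
  f''(0) = 6 > 0 → local minimum

Critical points: x = -6 (local minimum); x = -1 (local maximum); x = 0 (local minimum)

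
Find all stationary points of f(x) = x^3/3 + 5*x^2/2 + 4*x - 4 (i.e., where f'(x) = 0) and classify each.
f'(x) = x^2 + 5*x + 4

Solve f'(x) = 0:
  Factor: x^2 + 5*x + 4 = (x + 1)*(x + 4) = 0.
  ⇒ x = -4, -1

f''(x) = 2*x + 5
Second-derivative test at each critical point:
  f''(-4) = -3 < 0 → local maximum
  f''(-1) = 3 > 0 → local minimum

Critical points: x = -4 (local maximum); x = -1 (local minimum)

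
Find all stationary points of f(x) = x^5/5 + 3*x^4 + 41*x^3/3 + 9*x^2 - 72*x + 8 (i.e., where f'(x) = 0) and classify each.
f'(x) = x^4 + 12*x^3 + 41*x^2 + 18*x - 72

Solve f'(x) = 0:
  Factor: x^4 + 12*x^3 + 41*x^2 + 18*x - 72 = (x - 1)*(x + 3)*(x + 4)*(x + 6) = 0.
  ⇒ x = -6, -4, -3, 1

f''(x) = 4*x^3 + 36*x^2 + 82*x + 18
Second-derivative test at each critical point:
  f''(-6) = -42 < 0 → local maximum
  f''(-4) = 10 > 0 → local minimum
  f''(-3) = -12 < 0 → local maximum
  f''(1) = 140 > 0 → local minimum

Critical points: x = -6 (local maximum); x = -4 (local minimum); x = -3 (local maximum); x = 1 (local minimum)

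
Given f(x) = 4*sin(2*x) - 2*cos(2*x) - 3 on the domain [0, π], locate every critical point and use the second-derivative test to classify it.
f'(x) = 4*sin(2*x) + 8*cos(2*x)

Solve f'(x) = 0 on [0, π]:
  f'(x) = 0 ⇔ 4*cos(2*x) = -2*sin(2*x) ⇔ tan(2*x) = -2, i.e. 2*x = arctan(-2) + nπ; keep the solutions lying in [0, π].
  ⇒ x = -atan(2)/2 + pi/2 ≈ 1.0172, pi - atan(2)/2 ≈ 2.5880

f''(x) = -16*sin(2*x) + 8*cos(2*x)
Second-derivative test at each critical point:
  f''(1.0172) = -17.8885 < 0 → local maximum
  f''(2.5880) = 17.8885 > 0 → local minimum

Critical points: x = -atan(2)/2 + pi/2 ≈ 1.0172 (local maximum); x = pi - atan(2)/2 ≈ 2.5880 (local minimum)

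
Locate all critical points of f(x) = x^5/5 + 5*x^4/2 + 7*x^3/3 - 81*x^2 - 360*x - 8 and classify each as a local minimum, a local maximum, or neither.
f'(x) = x^4 + 10*x^3 + 7*x^2 - 162*x - 360

Solve f'(x) = 0:
  Factor: x^4 + 10*x^3 + 7*x^2 - 162*x - 360 = (x - 4)*(x + 3)*(x + 5)*(x + 6) = 0.
  ⇒ x = -6, -5, -3, 4

f''(x) = 4*x^3 + 30*x^2 + 14*x - 162
Second-derivative test at each critical point:
  f''(-6) = -30 < 0 → local maximum
  f''(-5) = 18 > 0 → local minimum
  f''(-3) = -42 < 0 → local maximum
  f''(4) = 630 > 0 → local minimum

Critical points: x = -6 (local maximum); x = -5 (local minimum); x = -3 (local maximum); x = 4 (local minimum)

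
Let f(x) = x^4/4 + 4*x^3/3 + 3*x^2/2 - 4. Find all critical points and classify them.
f'(x) = x*(x^2 + 4*x + 3)

Solve f'(x) = 0:
  Factor: x^3 + 4*x^2 + 3*x = x*(x + 1)*(x + 3) = 0.
  ⇒ x = -3, -1, 0

f''(x) = 3*x^2 + 8*x + 3
Second-derivative test at each critical point:
  f''(-3) = 6 > 0 → local minimum
  f''(-1) = -2 < 0 → local maximum
  f''(0) = 3 > 0 → local minimum

Critical points: x = -3 (local minimum); x = -1 (local maximum); x = 0 (local minimum)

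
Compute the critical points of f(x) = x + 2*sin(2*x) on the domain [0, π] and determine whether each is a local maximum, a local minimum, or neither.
f'(x) = 4*cos(2*x) + 1

Solve f'(x) = 0 on [0, π]:
  f'(x) = 0 ⇔ cos(2*x) = -1/4, i.e. 2*x = ±arccos(-1/4) + 2nπ; keep the solutions lying in [0, π].
  ⇒ x = acos(-1/4)/2 ≈ 0.9117, pi - acos(-1/4)/2 ≈ 2.2299

f''(x) = -8*sin(2*x)
Second-derivative test at each critical point:
  f''(0.9117) = -7.7460 < 0 → local maximum
  f''(2.2299) = 7.7460 > 0 → local minimum

Critical points: x = acos(-1/4)/2 ≈ 0.9117 (local maximum); x = pi - acos(-1/4)/2 ≈ 2.2299 (local minimum)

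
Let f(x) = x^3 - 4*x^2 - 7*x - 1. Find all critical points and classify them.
f'(x) = 3*x^2 - 8*x - 7

Solve f'(x) = 0:
  3*x^2 - 8*x - 7 = 0 has no rational roots; quadratic formula: x = (8 ± √148)/6.
  ⇒ x = 4/3 - sqrt(37)/3 ≈ -0.6943, 4/3 + sqrt(37)/3 ≈ 3.3609

f''(x) = 6*x - 8
Second-derivative test at each critical point:
  f''(-0.6943) = -12.1655 < 0 → local maximum
  f''(3.3609) = 12.1655 > 0 → local minimum

Critical points: x = 4/3 - sqrt(37)/3 ≈ -0.6943 (local maximum); x = 4/3 + sqrt(37)/3 ≈ 3.3609 (local minimum)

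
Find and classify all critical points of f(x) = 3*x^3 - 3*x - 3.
f'(x) = 9*x^2 - 3

Solve f'(x) = 0:
  Factor: 9*x^2 - 3 = 3*(3*x^2 - 1); 3*x^2 - 1 = 0 has no rational roots; quadratic formula: x = (0 ± √12)/6.
  ⇒ x = -sqrt(3)/3 ≈ -0.5774, sqrt(3)/3 ≈ 0.5774

f''(x) = 18*x
Second-derivative test at each critical point:
  f''(-0.5774) = -10.3923 < 0 → local maximum
  f''(0.5774) = 10.3923 > 0 → local minimum

Critical points: x = -sqrt(3)/3 ≈ -0.5774 (local maximum); x = sqrt(3)/3 ≈ 0.5774 (local minimum)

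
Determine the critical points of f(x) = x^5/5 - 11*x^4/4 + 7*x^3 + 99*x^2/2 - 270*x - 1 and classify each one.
f'(x) = x^4 - 11*x^3 + 21*x^2 + 99*x - 270

Solve f'(x) = 0:
  Factor: x^4 - 11*x^3 + 21*x^2 + 99*x - 270 = (x - 6)*(x - 5)*(x - 3)*(x + 3) = 0.
  ⇒ x = -3, 3, 5, 6

f''(x) = 4*x^3 - 33*x^2 + 42*x + 99
Second-derivative test at each critical point:
  f''(-3) = -432 < 0 → local maximum
  f''(3) = 36 > 0 → local minimum
  f''(5) = -16 < 0 → local maximum
  f''(6) = 27 > 0 → local minimum

Critical points: x = -3 (local maximum); x = 3 (local minimum); x = 5 (local maximum); x = 6 (local minimum)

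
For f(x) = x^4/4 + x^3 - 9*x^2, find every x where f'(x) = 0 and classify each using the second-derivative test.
f'(x) = x*(x^2 + 3*x - 18)

Solve f'(x) = 0:
  Factor: x^3 + 3*x^2 - 18*x = x*(x - 3)*(x + 6) = 0.
  ⇒ x = -6, 0, 3

f''(x) = 3*x^2 + 6*x - 18
Second-derivative test at each critical point:
  f''(-6) = 54 > 0 → local minimum
  f''(0) = -18 < 0 → local maximum
  f''(3) = 27 > 0 → local minimum

Critical points: x = -6 (local minimum); x = 0 (local maximum); x = 3 (local minimum)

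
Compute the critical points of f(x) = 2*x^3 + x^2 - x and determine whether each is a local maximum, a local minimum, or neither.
f'(x) = 6*x^2 + 2*x - 1

Solve f'(x) = 0:
  6*x^2 + 2*x - 1 = 0 has no rational roots; quadratic formula: x = (-2 ± √28)/12.
  ⇒ x = -sqrt(7)/6 - 1/6 ≈ -0.6076, -1/6 + sqrt(7)/6 ≈ 0.2743

f''(x) = 12*x + 2
Second-derivative test at each critical point:
  f''(-0.6076) = -5.2915 < 0 → local maximum
  f''(0.2743) = 5.2915 > 0 → local minimum

Critical points: x = -sqrt(7)/6 - 1/6 ≈ -0.6076 (local maximum); x = -1/6 + sqrt(7)/6 ≈ 0.2743 (local minimum)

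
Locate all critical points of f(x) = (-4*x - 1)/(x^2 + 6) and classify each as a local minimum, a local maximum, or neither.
f'(x) = 2*(2*x^2 + x - 12)/(x^4 + 12*x^2 + 36)

Solve f'(x) = 0:
  f'(x) = 2*(2*x^2 + x - 12)/(x^2 + 6)^2; the denominator is positive wherever f is defined, so f'(x) = 0 ⇔ 4*x^2 + 2*x - 24 = 0.
  Factor: 4*x^2 + 2*x - 24 = 2*(2*x^2 + x - 12); 2*x^2 + x - 12 = 0 has no rational roots; quadratic formula: x = (-1 ± √97)/4.
  ⇒ x = -sqrt(97)/4 - 1/4 ≈ -2.7122, -1/4 + sqrt(97)/4 ≈ 2.2122

f''(x) = 2*(-4*x^2*(4*x + 1) + (12*x + 1)*(x^2 + 6))/(x^2 + 6)^3
Second-derivative test at each critical point:
  f''(-2.7122) = -0.1104 < 0 → local maximum
  f''(2.2122) = 0.1660 > 0 → local minimum

Critical points: x = -sqrt(97)/4 - 1/4 ≈ -2.7122 (local maximum); x = -1/4 + sqrt(97)/4 ≈ 2.2122 (local minimum)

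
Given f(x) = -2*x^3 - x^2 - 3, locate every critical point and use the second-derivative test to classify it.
f'(x) = 2*x*(-3*x - 1)

Solve f'(x) = 0:
  Factor: -6*x^2 - 2*x = -2*x*(3*x + 1) = 0.
  ⇒ x = -1/3, 0

f''(x) = -12*x - 2
Second-derivative test at each critical point:
  f''(-1/3) = 2 > 0 → local minimum
  f''(0) = -2 < 0 → local maximum

Critical points: x = -1/3 (local minimum); x = 0 (local maximum)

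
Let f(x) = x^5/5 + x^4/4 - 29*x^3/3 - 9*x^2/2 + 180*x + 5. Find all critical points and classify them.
f'(x) = x^4 + x^3 - 29*x^2 - 9*x + 180

Solve f'(x) = 0:
  Factor: x^4 + x^3 - 29*x^2 - 9*x + 180 = (x - 4)*(x - 3)*(x + 3)*(x + 5) = 0.
  ⇒ x = -5, -3, 3, 4

f''(x) = 4*x^3 + 3*x^2 - 58*x - 9
Second-derivative test at each critical point:
  f''(-5) = -144 < 0 → local maximum
  f''(-3) = 84 > 0 → local minimum
  f''(3) = -48 < 0 → local maximum
  f''(4) = 63 > 0 → local minimum

Critical points: x = -5 (local maximum); x = -3 (local minimum); x = 3 (local maximum); x = 4 (local minimum)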